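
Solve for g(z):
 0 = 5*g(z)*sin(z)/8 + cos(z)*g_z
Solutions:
 g(z) = C1*cos(z)^(5/8)


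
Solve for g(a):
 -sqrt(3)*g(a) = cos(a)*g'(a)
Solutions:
 g(a) = C1*(sin(a) - 1)^(sqrt(3)/2)/(sin(a) + 1)^(sqrt(3)/2)


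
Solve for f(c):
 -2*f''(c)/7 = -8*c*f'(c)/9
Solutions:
 f(c) = C1 + C2*erfi(sqrt(14)*c/3)


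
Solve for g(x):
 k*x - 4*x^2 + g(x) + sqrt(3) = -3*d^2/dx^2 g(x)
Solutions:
 g(x) = C1*sin(sqrt(3)*x/3) + C2*cos(sqrt(3)*x/3) - k*x + 4*x^2 - 24 - sqrt(3)


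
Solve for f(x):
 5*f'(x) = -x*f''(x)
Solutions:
 f(x) = C1 + C2/x^4


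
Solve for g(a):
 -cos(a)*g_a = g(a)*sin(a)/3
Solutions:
 g(a) = C1*cos(a)^(1/3)


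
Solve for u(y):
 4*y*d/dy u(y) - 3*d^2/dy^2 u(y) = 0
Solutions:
 u(y) = C1 + C2*erfi(sqrt(6)*y/3)


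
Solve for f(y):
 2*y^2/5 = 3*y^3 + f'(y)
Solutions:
 f(y) = C1 - 3*y^4/4 + 2*y^3/15


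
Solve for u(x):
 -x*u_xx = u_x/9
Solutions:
 u(x) = C1 + C2*x^(8/9)


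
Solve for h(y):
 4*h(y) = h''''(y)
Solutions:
 h(y) = C1*exp(-sqrt(2)*y) + C2*exp(sqrt(2)*y) + C3*sin(sqrt(2)*y) + C4*cos(sqrt(2)*y)


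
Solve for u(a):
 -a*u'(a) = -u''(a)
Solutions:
 u(a) = C1 + C2*erfi(sqrt(2)*a/2)


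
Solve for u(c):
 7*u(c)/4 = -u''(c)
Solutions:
 u(c) = C1*sin(sqrt(7)*c/2) + C2*cos(sqrt(7)*c/2)


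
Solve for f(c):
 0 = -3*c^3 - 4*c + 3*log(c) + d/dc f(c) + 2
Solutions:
 f(c) = C1 + 3*c^4/4 + 2*c^2 - 3*c*log(c) + c


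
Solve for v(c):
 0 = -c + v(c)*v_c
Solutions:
 v(c) = -sqrt(C1 + c^2)
 v(c) = sqrt(C1 + c^2)


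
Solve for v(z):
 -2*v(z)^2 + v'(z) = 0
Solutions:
 v(z) = -1/(C1 + 2*z)


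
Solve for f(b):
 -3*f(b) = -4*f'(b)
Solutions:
 f(b) = C1*exp(3*b/4)


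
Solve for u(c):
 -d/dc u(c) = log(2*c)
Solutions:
 u(c) = C1 - c*log(c) - c*log(2) + c


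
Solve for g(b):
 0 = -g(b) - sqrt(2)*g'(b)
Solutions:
 g(b) = C1*exp(-sqrt(2)*b/2)


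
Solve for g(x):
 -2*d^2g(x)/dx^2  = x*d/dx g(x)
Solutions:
 g(x) = C1 + C2*erf(x/2)


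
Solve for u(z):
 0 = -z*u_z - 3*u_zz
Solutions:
 u(z) = C1 + C2*erf(sqrt(6)*z/6)


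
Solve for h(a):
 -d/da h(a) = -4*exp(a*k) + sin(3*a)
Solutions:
 h(a) = C1 + cos(3*a)/3 + 4*exp(a*k)/k


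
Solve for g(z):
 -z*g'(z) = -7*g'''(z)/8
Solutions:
 g(z) = C1 + Integral(C2*airyai(2*7^(2/3)*z/7) + C3*airybi(2*7^(2/3)*z/7), z)


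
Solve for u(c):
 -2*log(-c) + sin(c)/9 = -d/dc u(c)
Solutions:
 u(c) = C1 + 2*c*log(-c) - 2*c + cos(c)/9


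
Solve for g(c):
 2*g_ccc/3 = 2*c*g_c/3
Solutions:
 g(c) = C1 + Integral(C2*airyai(c) + C3*airybi(c), c)


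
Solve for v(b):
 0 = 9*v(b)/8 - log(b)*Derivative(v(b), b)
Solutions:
 v(b) = C1*exp(9*li(b)/8)


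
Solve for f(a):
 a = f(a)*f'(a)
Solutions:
 f(a) = -sqrt(C1 + a^2)
 f(a) = sqrt(C1 + a^2)


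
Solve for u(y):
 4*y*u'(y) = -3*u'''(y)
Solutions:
 u(y) = C1 + Integral(C2*airyai(-6^(2/3)*y/3) + C3*airybi(-6^(2/3)*y/3), y)


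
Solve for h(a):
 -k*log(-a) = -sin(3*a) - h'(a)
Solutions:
 h(a) = C1 + a*k*(log(-a) - 1) + cos(3*a)/3


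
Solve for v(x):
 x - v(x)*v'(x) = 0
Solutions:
 v(x) = -sqrt(C1 + x^2)
 v(x) = sqrt(C1 + x^2)


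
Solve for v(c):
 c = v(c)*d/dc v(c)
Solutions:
 v(c) = -sqrt(C1 + c^2)
 v(c) = sqrt(C1 + c^2)


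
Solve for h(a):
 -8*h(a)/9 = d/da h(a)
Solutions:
 h(a) = C1*exp(-8*a/9)


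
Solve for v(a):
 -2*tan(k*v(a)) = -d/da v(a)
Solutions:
 v(a) = Piecewise((-asin(exp(C1*k + 2*a*k))/k + pi/k, Ne(k, 0)), (nan, True))
 v(a) = Piecewise((asin(exp(C1*k + 2*a*k))/k, Ne(k, 0)), (nan, True))


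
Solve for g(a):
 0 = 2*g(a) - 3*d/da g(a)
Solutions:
 g(a) = C1*exp(2*a/3)


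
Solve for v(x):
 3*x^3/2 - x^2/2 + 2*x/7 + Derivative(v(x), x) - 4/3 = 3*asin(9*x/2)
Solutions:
 v(x) = C1 - 3*x^4/8 + x^3/6 - x^2/7 + 3*x*asin(9*x/2) + 4*x/3 + sqrt(4 - 81*x^2)/3


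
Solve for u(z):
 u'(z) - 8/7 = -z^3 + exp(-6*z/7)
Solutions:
 u(z) = C1 - z^4/4 + 8*z/7 - 7*exp(-6*z/7)/6


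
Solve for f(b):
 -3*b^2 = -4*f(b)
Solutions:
 f(b) = 3*b^2/4


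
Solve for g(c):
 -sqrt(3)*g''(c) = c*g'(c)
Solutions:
 g(c) = C1 + C2*erf(sqrt(2)*3^(3/4)*c/6)


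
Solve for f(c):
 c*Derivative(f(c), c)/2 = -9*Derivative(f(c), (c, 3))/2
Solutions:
 f(c) = C1 + Integral(C2*airyai(-3^(1/3)*c/3) + C3*airybi(-3^(1/3)*c/3), c)


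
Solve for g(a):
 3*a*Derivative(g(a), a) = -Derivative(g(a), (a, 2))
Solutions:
 g(a) = C1 + C2*erf(sqrt(6)*a/2)


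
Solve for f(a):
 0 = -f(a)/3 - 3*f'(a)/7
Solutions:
 f(a) = C1*exp(-7*a/9)


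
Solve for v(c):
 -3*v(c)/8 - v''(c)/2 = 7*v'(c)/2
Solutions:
 v(c) = C1*exp(c*(-7 + sqrt(46))/2) + C2*exp(-c*(sqrt(46) + 7)/2)


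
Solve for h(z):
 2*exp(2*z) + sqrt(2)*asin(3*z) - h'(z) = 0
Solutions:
 h(z) = C1 + sqrt(2)*(z*asin(3*z) + sqrt(1 - 9*z^2)/3) + exp(2*z)


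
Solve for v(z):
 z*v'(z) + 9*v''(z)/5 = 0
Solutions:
 v(z) = C1 + C2*erf(sqrt(10)*z/6)


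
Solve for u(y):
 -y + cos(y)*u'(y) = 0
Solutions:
 u(y) = C1 + Integral(y/cos(y), y)


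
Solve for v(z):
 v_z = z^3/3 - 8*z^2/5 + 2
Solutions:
 v(z) = C1 + z^4/12 - 8*z^3/15 + 2*z


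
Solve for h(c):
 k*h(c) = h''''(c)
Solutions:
 h(c) = C1*exp(-c*k^(1/4)) + C2*exp(c*k^(1/4)) + C3*exp(-I*c*k^(1/4)) + C4*exp(I*c*k^(1/4))


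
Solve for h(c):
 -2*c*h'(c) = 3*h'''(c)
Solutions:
 h(c) = C1 + Integral(C2*airyai(-2^(1/3)*3^(2/3)*c/3) + C3*airybi(-2^(1/3)*3^(2/3)*c/3), c)


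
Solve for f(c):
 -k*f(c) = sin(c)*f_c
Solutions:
 f(c) = C1*exp(k*(-log(cos(c) - 1) + log(cos(c) + 1))/2)


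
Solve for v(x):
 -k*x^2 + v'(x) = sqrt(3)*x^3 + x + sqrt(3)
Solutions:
 v(x) = C1 + k*x^3/3 + sqrt(3)*x^4/4 + x^2/2 + sqrt(3)*x


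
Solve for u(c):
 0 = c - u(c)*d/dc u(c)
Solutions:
 u(c) = -sqrt(C1 + c^2)
 u(c) = sqrt(C1 + c^2)


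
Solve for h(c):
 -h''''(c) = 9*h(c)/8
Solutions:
 h(c) = (C1*sin(2^(3/4)*sqrt(3)*c/4) + C2*cos(2^(3/4)*sqrt(3)*c/4))*exp(-2^(3/4)*sqrt(3)*c/4) + (C3*sin(2^(3/4)*sqrt(3)*c/4) + C4*cos(2^(3/4)*sqrt(3)*c/4))*exp(2^(3/4)*sqrt(3)*c/4)


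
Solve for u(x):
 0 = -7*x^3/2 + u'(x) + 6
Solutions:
 u(x) = C1 + 7*x^4/8 - 6*x


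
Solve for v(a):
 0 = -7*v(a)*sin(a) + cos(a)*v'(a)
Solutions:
 v(a) = C1/cos(a)^7


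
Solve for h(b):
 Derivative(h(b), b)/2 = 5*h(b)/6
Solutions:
 h(b) = C1*exp(5*b/3)


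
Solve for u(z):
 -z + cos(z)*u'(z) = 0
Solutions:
 u(z) = C1 + Integral(z/cos(z), z)


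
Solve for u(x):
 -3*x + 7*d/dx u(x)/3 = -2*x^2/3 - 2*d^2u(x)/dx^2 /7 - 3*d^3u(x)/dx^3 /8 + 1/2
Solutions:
 u(x) = C1 - 2*x^3/21 + 465*x^2/686 + 2355*x/16807 + (C2*sin(2*sqrt(670)*x/21) + C3*cos(2*sqrt(670)*x/21))*exp(-8*x/21)


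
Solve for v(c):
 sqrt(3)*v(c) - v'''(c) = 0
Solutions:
 v(c) = C3*exp(3^(1/6)*c) + (C1*sin(3^(2/3)*c/2) + C2*cos(3^(2/3)*c/2))*exp(-3^(1/6)*c/2)


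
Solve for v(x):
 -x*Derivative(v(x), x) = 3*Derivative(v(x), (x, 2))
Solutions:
 v(x) = C1 + C2*erf(sqrt(6)*x/6)


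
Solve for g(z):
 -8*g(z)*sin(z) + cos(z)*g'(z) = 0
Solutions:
 g(z) = C1/cos(z)^8


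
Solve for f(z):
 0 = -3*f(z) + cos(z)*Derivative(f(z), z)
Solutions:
 f(z) = C1*(sin(z) + 1)^(3/2)/(sin(z) - 1)^(3/2)


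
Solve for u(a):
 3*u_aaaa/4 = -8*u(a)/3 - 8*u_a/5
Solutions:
 u(a) = (C1*sin(sqrt(10)*a*sqrt(Abs(10*15^(2/3)/(27 + sqrt(14271)*I)^(1/3) - 6*sqrt(2)*3^(5/6)*5^(1/3)/sqrt(10*15^(1/3)/(27 + sqrt(14271)*I)^(1/3) + (27 + sqrt(14271)*I)^(1/3)) + 15^(1/3)*(27 + sqrt(14271)*I)^(1/3)))/15) + C2*cos(sqrt(10)*a*sqrt(10*15^(2/3)/(27 + sqrt(14271)*I)^(1/3) - 6*sqrt(2)*3^(5/6)*5^(1/3)/sqrt(10*15^(1/3)/(27 + sqrt(14271)*I)^(1/3) + (27 + sqrt(14271)*I)^(1/3)) + 15^(1/3)*(27 + sqrt(14271)*I)^(1/3))/15))*exp(-sqrt(2)*3^(1/6)*5^(2/3)*a*sqrt(10*15^(1/3)/(27 + sqrt(14271)*I)^(1/3) + (27 + sqrt(14271)*I)^(1/3))/15) + (C3*sin(sqrt(10)*a*sqrt(Abs(10*15^(2/3)/(27 + sqrt(14271)*I)^(1/3) + 6*sqrt(2)*3^(5/6)*5^(1/3)/sqrt(10*15^(1/3)/(27 + sqrt(14271)*I)^(1/3) + (27 + sqrt(14271)*I)^(1/3)) + 15^(1/3)*(27 + sqrt(14271)*I)^(1/3)))/15) + C4*cos(sqrt(10)*a*sqrt(10*15^(2/3)/(27 + sqrt(14271)*I)^(1/3) + 6*sqrt(2)*3^(5/6)*5^(1/3)/sqrt(10*15^(1/3)/(27 + sqrt(14271)*I)^(1/3) + (27 + sqrt(14271)*I)^(1/3)) + 15^(1/3)*(27 + sqrt(14271)*I)^(1/3))/15))*exp(sqrt(2)*3^(1/6)*5^(2/3)*a*sqrt(10*15^(1/3)/(27 + sqrt(14271)*I)^(1/3) + (27 + sqrt(14271)*I)^(1/3))/15)


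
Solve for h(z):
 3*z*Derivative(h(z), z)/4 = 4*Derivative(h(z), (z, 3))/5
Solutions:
 h(z) = C1 + Integral(C2*airyai(15^(1/3)*2^(2/3)*z/4) + C3*airybi(15^(1/3)*2^(2/3)*z/4), z)


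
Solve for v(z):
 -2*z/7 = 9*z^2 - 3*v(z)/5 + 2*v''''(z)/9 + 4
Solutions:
 v(z) = C1*exp(-30^(3/4)*z/10) + C2*exp(30^(3/4)*z/10) + C3*sin(30^(3/4)*z/10) + C4*cos(30^(3/4)*z/10) + 15*z^2 + 10*z/21 + 20/3


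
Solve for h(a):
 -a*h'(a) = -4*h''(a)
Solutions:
 h(a) = C1 + C2*erfi(sqrt(2)*a/4)


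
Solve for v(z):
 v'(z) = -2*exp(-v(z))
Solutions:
 v(z) = log(C1 - 2*z)


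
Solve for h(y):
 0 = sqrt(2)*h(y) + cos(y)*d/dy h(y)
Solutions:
 h(y) = C1*(sin(y) - 1)^(sqrt(2)/2)/(sin(y) + 1)^(sqrt(2)/2)


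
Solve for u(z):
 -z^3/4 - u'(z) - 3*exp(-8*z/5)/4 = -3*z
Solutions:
 u(z) = C1 - z^4/16 + 3*z^2/2 + 15*exp(-8*z/5)/32


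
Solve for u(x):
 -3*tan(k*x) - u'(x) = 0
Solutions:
 u(x) = C1 - 3*Piecewise((-log(cos(k*x))/k, Ne(k, 0)), (0, True))


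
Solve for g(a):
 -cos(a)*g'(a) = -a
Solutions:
 g(a) = C1 + Integral(a/cos(a), a)


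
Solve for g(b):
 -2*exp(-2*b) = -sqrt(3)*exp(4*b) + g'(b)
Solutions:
 g(b) = C1 + sqrt(3)*exp(4*b)/4 + exp(-2*b)


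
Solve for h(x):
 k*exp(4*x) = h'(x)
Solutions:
 h(x) = C1 + k*exp(4*x)/4


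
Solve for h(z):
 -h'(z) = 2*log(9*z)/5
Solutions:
 h(z) = C1 - 2*z*log(z)/5 - 4*z*log(3)/5 + 2*z/5


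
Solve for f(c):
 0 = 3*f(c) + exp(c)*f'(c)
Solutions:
 f(c) = C1*exp(3*exp(-c))


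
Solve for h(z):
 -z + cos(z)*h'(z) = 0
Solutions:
 h(z) = C1 + Integral(z/cos(z), z)


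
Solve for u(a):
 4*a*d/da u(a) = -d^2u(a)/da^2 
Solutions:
 u(a) = C1 + C2*erf(sqrt(2)*a)


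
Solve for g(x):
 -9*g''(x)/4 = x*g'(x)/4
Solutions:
 g(x) = C1 + C2*erf(sqrt(2)*x/6)


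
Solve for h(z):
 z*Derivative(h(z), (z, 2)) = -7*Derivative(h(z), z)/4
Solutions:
 h(z) = C1 + C2/z^(3/4)


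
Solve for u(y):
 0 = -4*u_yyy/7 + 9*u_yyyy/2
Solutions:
 u(y) = C1 + C2*y + C3*y^2 + C4*exp(8*y/63)


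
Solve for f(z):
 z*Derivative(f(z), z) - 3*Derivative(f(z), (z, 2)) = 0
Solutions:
 f(z) = C1 + C2*erfi(sqrt(6)*z/6)


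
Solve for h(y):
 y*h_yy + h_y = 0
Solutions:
 h(y) = C1 + C2*log(y)


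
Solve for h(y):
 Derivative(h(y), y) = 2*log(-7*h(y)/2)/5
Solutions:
 -5*Integral(1/(log(-_y) - log(2) + log(7)), (_y, h(y)))/2 = C1 - y


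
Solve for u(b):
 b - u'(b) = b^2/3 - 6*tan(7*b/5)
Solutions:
 u(b) = C1 - b^3/9 + b^2/2 - 30*log(cos(7*b/5))/7


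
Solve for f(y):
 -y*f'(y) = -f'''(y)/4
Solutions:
 f(y) = C1 + Integral(C2*airyai(2^(2/3)*y) + C3*airybi(2^(2/3)*y), y)


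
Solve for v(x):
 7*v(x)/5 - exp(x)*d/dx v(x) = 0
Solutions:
 v(x) = C1*exp(-7*exp(-x)/5)


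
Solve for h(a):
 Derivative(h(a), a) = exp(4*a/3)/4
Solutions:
 h(a) = C1 + 3*exp(4*a/3)/16


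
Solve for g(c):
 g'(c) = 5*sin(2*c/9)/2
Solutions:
 g(c) = C1 - 45*cos(2*c/9)/4


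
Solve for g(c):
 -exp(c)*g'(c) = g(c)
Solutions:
 g(c) = C1*exp(exp(-c))


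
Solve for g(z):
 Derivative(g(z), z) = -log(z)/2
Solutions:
 g(z) = C1 - z*log(z)/2 + z/2


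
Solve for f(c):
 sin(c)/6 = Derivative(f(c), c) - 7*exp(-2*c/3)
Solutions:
 f(c) = C1 - cos(c)/6 - 21*exp(-2*c/3)/2


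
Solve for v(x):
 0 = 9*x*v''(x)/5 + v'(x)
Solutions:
 v(x) = C1 + C2*x^(4/9)


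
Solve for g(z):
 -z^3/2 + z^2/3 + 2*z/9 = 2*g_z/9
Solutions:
 g(z) = C1 - 9*z^4/16 + z^3/2 + z^2/2


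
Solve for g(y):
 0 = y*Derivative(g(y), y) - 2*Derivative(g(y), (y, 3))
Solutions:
 g(y) = C1 + Integral(C2*airyai(2^(2/3)*y/2) + C3*airybi(2^(2/3)*y/2), y)


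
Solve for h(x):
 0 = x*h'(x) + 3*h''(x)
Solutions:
 h(x) = C1 + C2*erf(sqrt(6)*x/6)


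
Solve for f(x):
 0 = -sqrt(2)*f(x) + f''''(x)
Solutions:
 f(x) = C1*exp(-2^(1/8)*x) + C2*exp(2^(1/8)*x) + C3*sin(2^(1/8)*x) + C4*cos(2^(1/8)*x)


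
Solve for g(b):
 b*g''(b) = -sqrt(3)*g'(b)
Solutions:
 g(b) = C1 + C2*b^(1 - sqrt(3))


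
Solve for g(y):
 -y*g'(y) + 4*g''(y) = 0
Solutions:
 g(y) = C1 + C2*erfi(sqrt(2)*y/4)


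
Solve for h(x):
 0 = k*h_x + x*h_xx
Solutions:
 h(x) = C1 + x^(1 - re(k))*(C2*sin(log(x)*Abs(im(k))) + C3*cos(log(x)*im(k)))


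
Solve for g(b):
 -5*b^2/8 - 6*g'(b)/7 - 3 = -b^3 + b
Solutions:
 g(b) = C1 + 7*b^4/24 - 35*b^3/144 - 7*b^2/12 - 7*b/2


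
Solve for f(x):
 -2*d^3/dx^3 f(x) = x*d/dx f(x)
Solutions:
 f(x) = C1 + Integral(C2*airyai(-2^(2/3)*x/2) + C3*airybi(-2^(2/3)*x/2), x)


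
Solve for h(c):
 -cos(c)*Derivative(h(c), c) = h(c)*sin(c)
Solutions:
 h(c) = C1*cos(c)


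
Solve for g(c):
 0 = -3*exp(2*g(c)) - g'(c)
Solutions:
 g(c) = log(-sqrt(-1/(C1 - 3*c))) - log(2)/2
 g(c) = log(-1/(C1 - 3*c))/2 - log(2)/2


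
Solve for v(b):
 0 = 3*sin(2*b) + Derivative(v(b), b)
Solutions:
 v(b) = C1 + 3*cos(2*b)/2


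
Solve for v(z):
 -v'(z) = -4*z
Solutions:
 v(z) = C1 + 2*z^2


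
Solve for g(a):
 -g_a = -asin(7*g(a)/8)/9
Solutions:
 Integral(1/asin(7*_y/8), (_y, g(a))) = C1 + a/9


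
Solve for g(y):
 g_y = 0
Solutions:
 g(y) = C1


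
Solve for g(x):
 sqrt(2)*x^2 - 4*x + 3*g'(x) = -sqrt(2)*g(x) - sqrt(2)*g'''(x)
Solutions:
 g(x) = C1*exp(x*(-2^(5/6)/(1 + sqrt(1 + sqrt(2)))^(1/3) + 2^(2/3)*(1 + sqrt(1 + sqrt(2)))^(1/3))/4)*sin(sqrt(3)*x*(2^(5/6)/(1 + sqrt(1 + sqrt(2)))^(1/3) + 2^(2/3)*(1 + sqrt(1 + sqrt(2)))^(1/3))/4) + C2*exp(x*(-2^(5/6)/(1 + sqrt(1 + sqrt(2)))^(1/3) + 2^(2/3)*(1 + sqrt(1 + sqrt(2)))^(1/3))/4)*cos(sqrt(3)*x*(2^(5/6)/(1 + sqrt(1 + sqrt(2)))^(1/3) + 2^(2/3)*(1 + sqrt(1 + sqrt(2)))^(1/3))/4) + C3*exp(-x*(-2^(5/6)/(1 + sqrt(1 + sqrt(2)))^(1/3) + 2^(2/3)*(1 + sqrt(1 + sqrt(2)))^(1/3))/2) - x^2 + 5*sqrt(2)*x - 15


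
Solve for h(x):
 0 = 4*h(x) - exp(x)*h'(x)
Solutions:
 h(x) = C1*exp(-4*exp(-x))


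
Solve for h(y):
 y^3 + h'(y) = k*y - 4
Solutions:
 h(y) = C1 + k*y^2/2 - y^4/4 - 4*y


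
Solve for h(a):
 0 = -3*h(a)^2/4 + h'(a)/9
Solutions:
 h(a) = -4/(C1 + 27*a)


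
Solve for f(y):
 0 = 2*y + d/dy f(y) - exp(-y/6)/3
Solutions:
 f(y) = C1 - y^2 - 2*exp(-y/6)


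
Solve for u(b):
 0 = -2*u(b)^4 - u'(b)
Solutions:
 u(b) = (-3^(2/3) - 3*3^(1/6)*I)*(1/(C1 + 2*b))^(1/3)/6
 u(b) = (-3^(2/3) + 3*3^(1/6)*I)*(1/(C1 + 2*b))^(1/3)/6
 u(b) = (1/(C1 + 6*b))^(1/3)


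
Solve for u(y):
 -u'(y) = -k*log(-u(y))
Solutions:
 -li(-u(y)) = C1 + k*y


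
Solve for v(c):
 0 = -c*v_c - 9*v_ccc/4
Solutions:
 v(c) = C1 + Integral(C2*airyai(-2^(2/3)*3^(1/3)*c/3) + C3*airybi(-2^(2/3)*3^(1/3)*c/3), c)


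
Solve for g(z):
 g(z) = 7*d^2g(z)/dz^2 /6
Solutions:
 g(z) = C1*exp(-sqrt(42)*z/7) + C2*exp(sqrt(42)*z/7)


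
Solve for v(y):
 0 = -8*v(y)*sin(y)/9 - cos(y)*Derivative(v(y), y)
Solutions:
 v(y) = C1*cos(y)^(8/9)


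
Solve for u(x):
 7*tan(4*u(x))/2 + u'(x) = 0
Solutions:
 u(x) = -asin(C1*exp(-14*x))/4 + pi/4
 u(x) = asin(C1*exp(-14*x))/4


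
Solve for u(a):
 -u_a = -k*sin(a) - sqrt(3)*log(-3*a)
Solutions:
 u(a) = C1 + sqrt(3)*a*(log(-a) - 1) + sqrt(3)*a*log(3) - k*cos(a)


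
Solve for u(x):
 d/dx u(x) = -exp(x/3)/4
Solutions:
 u(x) = C1 - 3*exp(x/3)/4


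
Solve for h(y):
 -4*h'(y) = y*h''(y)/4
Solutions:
 h(y) = C1 + C2/y^15


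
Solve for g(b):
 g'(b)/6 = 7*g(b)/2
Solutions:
 g(b) = C1*exp(21*b)


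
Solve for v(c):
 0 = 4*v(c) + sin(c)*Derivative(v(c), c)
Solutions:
 v(c) = C1*(cos(c)^2 + 2*cos(c) + 1)/(cos(c)^2 - 2*cos(c) + 1)


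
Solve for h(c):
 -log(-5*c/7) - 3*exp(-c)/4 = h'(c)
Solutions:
 h(c) = C1 - c*log(-c) + c*(-log(5) + 1 + log(7)) + 3*exp(-c)/4


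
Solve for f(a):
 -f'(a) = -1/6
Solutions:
 f(a) = C1 + a/6


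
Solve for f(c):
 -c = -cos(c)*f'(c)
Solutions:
 f(c) = C1 + Integral(c/cos(c), c)


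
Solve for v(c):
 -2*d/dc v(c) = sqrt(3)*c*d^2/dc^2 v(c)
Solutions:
 v(c) = C1 + C2*c^(1 - 2*sqrt(3)/3)


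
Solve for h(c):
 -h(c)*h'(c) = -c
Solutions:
 h(c) = -sqrt(C1 + c^2)
 h(c) = sqrt(C1 + c^2)


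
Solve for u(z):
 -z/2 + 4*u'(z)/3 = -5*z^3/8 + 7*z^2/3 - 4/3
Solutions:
 u(z) = C1 - 15*z^4/128 + 7*z^3/12 + 3*z^2/16 - z


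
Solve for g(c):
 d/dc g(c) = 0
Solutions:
 g(c) = C1


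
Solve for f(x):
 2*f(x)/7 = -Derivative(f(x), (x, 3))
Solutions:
 f(x) = C3*exp(-2^(1/3)*7^(2/3)*x/7) + (C1*sin(2^(1/3)*sqrt(3)*7^(2/3)*x/14) + C2*cos(2^(1/3)*sqrt(3)*7^(2/3)*x/14))*exp(2^(1/3)*7^(2/3)*x/14)


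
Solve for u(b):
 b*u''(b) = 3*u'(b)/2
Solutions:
 u(b) = C1 + C2*b^(5/2)


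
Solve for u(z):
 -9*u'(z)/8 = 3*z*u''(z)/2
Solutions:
 u(z) = C1 + C2*z^(1/4)


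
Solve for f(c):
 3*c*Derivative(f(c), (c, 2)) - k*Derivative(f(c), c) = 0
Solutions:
 f(c) = C1 + c^(re(k)/3 + 1)*(C2*sin(log(c)*Abs(im(k))/3) + C3*cos(log(c)*im(k)/3))


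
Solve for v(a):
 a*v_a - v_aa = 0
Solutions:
 v(a) = C1 + C2*erfi(sqrt(2)*a/2)


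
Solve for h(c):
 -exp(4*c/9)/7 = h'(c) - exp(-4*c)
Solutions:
 h(c) = C1 - 9*exp(4*c/9)/28 - exp(-4*c)/4


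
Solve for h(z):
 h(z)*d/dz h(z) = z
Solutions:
 h(z) = -sqrt(C1 + z^2)
 h(z) = sqrt(C1 + z^2)


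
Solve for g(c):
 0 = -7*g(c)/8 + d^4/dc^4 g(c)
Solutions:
 g(c) = C1*exp(-14^(1/4)*c/2) + C2*exp(14^(1/4)*c/2) + C3*sin(14^(1/4)*c/2) + C4*cos(14^(1/4)*c/2)


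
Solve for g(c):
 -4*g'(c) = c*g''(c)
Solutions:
 g(c) = C1 + C2/c^3


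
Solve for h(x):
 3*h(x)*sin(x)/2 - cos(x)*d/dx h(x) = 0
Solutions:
 h(x) = C1/cos(x)^(3/2)


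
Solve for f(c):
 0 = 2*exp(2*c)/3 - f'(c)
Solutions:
 f(c) = C1 + exp(2*c)/3


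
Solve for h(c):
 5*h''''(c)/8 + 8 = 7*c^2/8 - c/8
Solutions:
 h(c) = C1 + C2*c + C3*c^2 + C4*c^3 + 7*c^6/1800 - c^5/600 - 8*c^4/15


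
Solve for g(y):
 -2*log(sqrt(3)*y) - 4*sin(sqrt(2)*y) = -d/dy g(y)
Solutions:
 g(y) = C1 + 2*y*log(y) - 2*y + y*log(3) - 2*sqrt(2)*cos(sqrt(2)*y)


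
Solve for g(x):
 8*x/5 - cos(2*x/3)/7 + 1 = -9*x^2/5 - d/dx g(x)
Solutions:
 g(x) = C1 - 3*x^3/5 - 4*x^2/5 - x + 3*sin(2*x/3)/14


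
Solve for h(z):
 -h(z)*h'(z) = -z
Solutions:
 h(z) = -sqrt(C1 + z^2)
 h(z) = sqrt(C1 + z^2)


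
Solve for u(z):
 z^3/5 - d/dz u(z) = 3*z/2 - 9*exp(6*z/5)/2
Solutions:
 u(z) = C1 + z^4/20 - 3*z^2/4 + 15*exp(6*z/5)/4


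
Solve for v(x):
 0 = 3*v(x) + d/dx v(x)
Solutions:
 v(x) = C1*exp(-3*x)


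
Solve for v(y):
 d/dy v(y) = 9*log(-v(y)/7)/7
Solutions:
 -7*Integral(1/(log(-_y) - log(7)), (_y, v(y)))/9 = C1 - y


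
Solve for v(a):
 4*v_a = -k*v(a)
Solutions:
 v(a) = C1*exp(-a*k/4)


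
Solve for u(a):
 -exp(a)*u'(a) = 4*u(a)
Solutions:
 u(a) = C1*exp(4*exp(-a))


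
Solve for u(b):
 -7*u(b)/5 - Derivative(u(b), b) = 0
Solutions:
 u(b) = C1*exp(-7*b/5)


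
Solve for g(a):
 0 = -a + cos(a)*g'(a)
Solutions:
 g(a) = C1 + Integral(a/cos(a), a)


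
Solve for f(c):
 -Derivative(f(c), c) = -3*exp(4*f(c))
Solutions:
 f(c) = log(-(-1/(C1 + 12*c))^(1/4))
 f(c) = log(-1/(C1 + 12*c))/4
 f(c) = log(-I*(-1/(C1 + 12*c))^(1/4))
 f(c) = log(I*(-1/(C1 + 12*c))^(1/4))


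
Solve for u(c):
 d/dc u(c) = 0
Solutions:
 u(c) = C1


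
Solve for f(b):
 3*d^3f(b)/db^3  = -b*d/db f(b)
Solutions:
 f(b) = C1 + Integral(C2*airyai(-3^(2/3)*b/3) + C3*airybi(-3^(2/3)*b/3), b)


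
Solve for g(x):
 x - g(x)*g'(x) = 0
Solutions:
 g(x) = -sqrt(C1 + x^2)
 g(x) = sqrt(C1 + x^2)


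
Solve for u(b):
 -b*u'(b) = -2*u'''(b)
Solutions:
 u(b) = C1 + Integral(C2*airyai(2^(2/3)*b/2) + C3*airybi(2^(2/3)*b/2), b)


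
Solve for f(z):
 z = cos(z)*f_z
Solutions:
 f(z) = C1 + Integral(z/cos(z), z)


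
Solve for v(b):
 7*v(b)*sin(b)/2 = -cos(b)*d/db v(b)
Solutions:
 v(b) = C1*cos(b)^(7/2)


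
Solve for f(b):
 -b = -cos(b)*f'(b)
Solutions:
 f(b) = C1 + Integral(b/cos(b), b)


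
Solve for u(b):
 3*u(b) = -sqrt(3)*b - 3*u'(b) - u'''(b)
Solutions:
 u(b) = C1*exp(2^(1/3)*b*(-2/(3 + sqrt(13))^(1/3) + 2^(1/3)*(3 + sqrt(13))^(1/3))/4)*sin(2^(1/3)*sqrt(3)*b*(2/(3 + sqrt(13))^(1/3) + 2^(1/3)*(3 + sqrt(13))^(1/3))/4) + C2*exp(2^(1/3)*b*(-2/(3 + sqrt(13))^(1/3) + 2^(1/3)*(3 + sqrt(13))^(1/3))/4)*cos(2^(1/3)*sqrt(3)*b*(2/(3 + sqrt(13))^(1/3) + 2^(1/3)*(3 + sqrt(13))^(1/3))/4) + C3*exp(2^(1/3)*b*(-2^(1/3)*(3 + sqrt(13))^(1/3)/2 + (3 + sqrt(13))^(-1/3))) - sqrt(3)*b/3 + sqrt(3)/3


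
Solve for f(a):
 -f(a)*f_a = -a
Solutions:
 f(a) = -sqrt(C1 + a^2)
 f(a) = sqrt(C1 + a^2)


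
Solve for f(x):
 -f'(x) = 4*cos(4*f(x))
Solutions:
 f(x) = -asin((C1 + exp(32*x))/(C1 - exp(32*x)))/4 + pi/4
 f(x) = asin((C1 + exp(32*x))/(C1 - exp(32*x)))/4


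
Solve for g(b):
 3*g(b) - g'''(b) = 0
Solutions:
 g(b) = C3*exp(3^(1/3)*b) + (C1*sin(3^(5/6)*b/2) + C2*cos(3^(5/6)*b/2))*exp(-3^(1/3)*b/2)


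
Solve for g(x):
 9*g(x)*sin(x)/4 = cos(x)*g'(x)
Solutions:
 g(x) = C1/cos(x)^(9/4)


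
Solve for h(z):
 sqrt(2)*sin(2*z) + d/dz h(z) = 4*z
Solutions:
 h(z) = C1 + 2*z^2 + sqrt(2)*cos(2*z)/2


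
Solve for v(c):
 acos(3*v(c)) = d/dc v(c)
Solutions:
 Integral(1/acos(3*_y), (_y, v(c))) = C1 + c


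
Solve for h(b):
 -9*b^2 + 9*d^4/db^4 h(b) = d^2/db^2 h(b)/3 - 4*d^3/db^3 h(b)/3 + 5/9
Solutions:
 h(b) = C1 + C2*b + C3*exp(b*(-2 + sqrt(31))/27) + C4*exp(-b*(2 + sqrt(31))/27) - 9*b^4/4 - 36*b^3 - 6971*b^2/6


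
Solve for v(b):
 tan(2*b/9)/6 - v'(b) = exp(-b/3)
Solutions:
 v(b) = C1 + 3*log(tan(2*b/9)^2 + 1)/8 + 3*exp(-b/3)


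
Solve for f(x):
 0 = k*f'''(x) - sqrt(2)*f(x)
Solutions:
 f(x) = C1*exp(2^(1/6)*x*(1/k)^(1/3)) + C2*exp(2^(1/6)*x*(-1 + sqrt(3)*I)*(1/k)^(1/3)/2) + C3*exp(-2^(1/6)*x*(1 + sqrt(3)*I)*(1/k)^(1/3)/2)


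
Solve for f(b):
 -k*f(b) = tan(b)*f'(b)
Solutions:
 f(b) = C1*exp(-k*log(sin(b)))


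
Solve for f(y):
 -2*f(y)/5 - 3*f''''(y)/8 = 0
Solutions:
 f(y) = (C1*sin(15^(3/4)*sqrt(2)*y/15) + C2*cos(15^(3/4)*sqrt(2)*y/15))*exp(-15^(3/4)*sqrt(2)*y/15) + (C3*sin(15^(3/4)*sqrt(2)*y/15) + C4*cos(15^(3/4)*sqrt(2)*y/15))*exp(15^(3/4)*sqrt(2)*y/15)


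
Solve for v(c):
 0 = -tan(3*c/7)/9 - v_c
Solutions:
 v(c) = C1 + 7*log(cos(3*c/7))/27


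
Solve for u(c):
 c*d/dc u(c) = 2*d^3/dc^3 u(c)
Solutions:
 u(c) = C1 + Integral(C2*airyai(2^(2/3)*c/2) + C3*airybi(2^(2/3)*c/2), c)


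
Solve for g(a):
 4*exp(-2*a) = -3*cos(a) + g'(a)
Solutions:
 g(a) = C1 + 3*sin(a) - 2*exp(-2*a)


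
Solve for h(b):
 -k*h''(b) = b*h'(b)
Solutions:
 h(b) = C1 + C2*sqrt(k)*erf(sqrt(2)*b*sqrt(1/k)/2)


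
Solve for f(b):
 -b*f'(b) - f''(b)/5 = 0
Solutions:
 f(b) = C1 + C2*erf(sqrt(10)*b/2)


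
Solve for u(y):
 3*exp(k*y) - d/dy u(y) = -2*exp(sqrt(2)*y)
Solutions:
 u(y) = C1 + sqrt(2)*exp(sqrt(2)*y) + 3*exp(k*y)/k


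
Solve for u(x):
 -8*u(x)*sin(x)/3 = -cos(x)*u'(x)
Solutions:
 u(x) = C1/cos(x)^(8/3)


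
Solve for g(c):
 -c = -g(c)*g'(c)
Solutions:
 g(c) = -sqrt(C1 + c^2)
 g(c) = sqrt(C1 + c^2)


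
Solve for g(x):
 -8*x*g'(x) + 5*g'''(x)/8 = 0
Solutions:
 g(x) = C1 + Integral(C2*airyai(4*5^(2/3)*x/5) + C3*airybi(4*5^(2/3)*x/5), x)


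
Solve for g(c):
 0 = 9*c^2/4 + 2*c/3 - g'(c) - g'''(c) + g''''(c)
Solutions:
 g(c) = C1 + C2*exp(c*(-2^(2/3)*(3*sqrt(93) + 29)^(1/3) - 2*2^(1/3)/(3*sqrt(93) + 29)^(1/3) + 4)/12)*sin(2^(1/3)*sqrt(3)*c*(-2^(1/3)*(3*sqrt(93) + 29)^(1/3) + 2/(3*sqrt(93) + 29)^(1/3))/12) + C3*exp(c*(-2^(2/3)*(3*sqrt(93) + 29)^(1/3) - 2*2^(1/3)/(3*sqrt(93) + 29)^(1/3) + 4)/12)*cos(2^(1/3)*sqrt(3)*c*(-2^(1/3)*(3*sqrt(93) + 29)^(1/3) + 2/(3*sqrt(93) + 29)^(1/3))/12) + C4*exp(c*(2*2^(1/3)/(3*sqrt(93) + 29)^(1/3) + 2 + 2^(2/3)*(3*sqrt(93) + 29)^(1/3))/6) + 3*c^3/4 + c^2/3 - 9*c/2


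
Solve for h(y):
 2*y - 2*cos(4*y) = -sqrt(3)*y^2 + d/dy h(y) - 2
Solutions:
 h(y) = C1 + sqrt(3)*y^3/3 + y^2 + 2*y - sin(4*y)/2


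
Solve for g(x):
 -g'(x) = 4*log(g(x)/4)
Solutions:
 -Integral(1/(-log(_y) + 2*log(2)), (_y, g(x)))/4 = C1 - x


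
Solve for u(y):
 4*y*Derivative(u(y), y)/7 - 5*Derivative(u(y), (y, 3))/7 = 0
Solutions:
 u(y) = C1 + Integral(C2*airyai(10^(2/3)*y/5) + C3*airybi(10^(2/3)*y/5), y)


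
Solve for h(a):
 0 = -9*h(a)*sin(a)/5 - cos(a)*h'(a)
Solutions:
 h(a) = C1*cos(a)^(9/5)


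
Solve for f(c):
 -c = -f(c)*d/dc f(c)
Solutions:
 f(c) = -sqrt(C1 + c^2)
 f(c) = sqrt(C1 + c^2)


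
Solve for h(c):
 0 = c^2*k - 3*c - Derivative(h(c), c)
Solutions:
 h(c) = C1 + c^3*k/3 - 3*c^2/2


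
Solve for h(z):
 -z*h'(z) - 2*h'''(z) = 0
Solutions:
 h(z) = C1 + Integral(C2*airyai(-2^(2/3)*z/2) + C3*airybi(-2^(2/3)*z/2), z)


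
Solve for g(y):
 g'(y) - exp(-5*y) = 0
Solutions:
 g(y) = C1 - exp(-5*y)/5


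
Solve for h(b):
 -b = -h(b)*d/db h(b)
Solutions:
 h(b) = -sqrt(C1 + b^2)
 h(b) = sqrt(C1 + b^2)


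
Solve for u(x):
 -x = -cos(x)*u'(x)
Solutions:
 u(x) = C1 + Integral(x/cos(x), x)


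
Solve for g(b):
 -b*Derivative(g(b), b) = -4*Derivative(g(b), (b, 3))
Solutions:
 g(b) = C1 + Integral(C2*airyai(2^(1/3)*b/2) + C3*airybi(2^(1/3)*b/2), b)


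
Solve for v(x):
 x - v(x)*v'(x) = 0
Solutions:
 v(x) = -sqrt(C1 + x^2)
 v(x) = sqrt(C1 + x^2)


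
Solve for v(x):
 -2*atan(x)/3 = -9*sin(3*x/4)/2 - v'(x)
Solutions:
 v(x) = C1 + 2*x*atan(x)/3 - log(x^2 + 1)/3 + 6*cos(3*x/4)


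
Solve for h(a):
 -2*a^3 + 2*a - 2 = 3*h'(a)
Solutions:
 h(a) = C1 - a^4/6 + a^2/3 - 2*a/3


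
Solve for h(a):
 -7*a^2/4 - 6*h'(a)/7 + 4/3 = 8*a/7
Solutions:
 h(a) = C1 - 49*a^3/72 - 2*a^2/3 + 14*a/9


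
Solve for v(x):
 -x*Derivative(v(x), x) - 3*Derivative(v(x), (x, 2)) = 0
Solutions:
 v(x) = C1 + C2*erf(sqrt(6)*x/6)


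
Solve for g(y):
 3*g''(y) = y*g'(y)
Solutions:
 g(y) = C1 + C2*erfi(sqrt(6)*y/6)


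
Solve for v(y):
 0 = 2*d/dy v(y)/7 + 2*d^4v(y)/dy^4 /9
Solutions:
 v(y) = C1 + C4*exp(-21^(2/3)*y/7) + (C2*sin(3*3^(1/6)*7^(2/3)*y/14) + C3*cos(3*3^(1/6)*7^(2/3)*y/14))*exp(21^(2/3)*y/14)


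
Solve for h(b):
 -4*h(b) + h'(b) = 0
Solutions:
 h(b) = C1*exp(4*b)


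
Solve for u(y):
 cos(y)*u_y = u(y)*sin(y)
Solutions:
 u(y) = C1/cos(y)


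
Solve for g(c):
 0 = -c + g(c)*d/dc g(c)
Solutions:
 g(c) = -sqrt(C1 + c^2)
 g(c) = sqrt(C1 + c^2)


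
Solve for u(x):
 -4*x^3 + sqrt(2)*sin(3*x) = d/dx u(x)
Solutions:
 u(x) = C1 - x^4 - sqrt(2)*cos(3*x)/3


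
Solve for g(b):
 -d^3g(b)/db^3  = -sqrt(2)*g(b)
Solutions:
 g(b) = C3*exp(2^(1/6)*b) + (C1*sin(2^(1/6)*sqrt(3)*b/2) + C2*cos(2^(1/6)*sqrt(3)*b/2))*exp(-2^(1/6)*b/2)


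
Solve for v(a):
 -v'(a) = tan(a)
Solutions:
 v(a) = C1 + log(cos(a))


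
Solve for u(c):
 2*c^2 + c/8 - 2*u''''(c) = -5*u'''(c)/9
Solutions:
 u(c) = C1 + C2*c + C3*c^2 + C4*exp(5*c/18) - 3*c^5/50 - 1743*c^4/1600 - 15687*c^3/1000


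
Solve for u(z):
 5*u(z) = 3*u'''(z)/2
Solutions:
 u(z) = C3*exp(10^(1/3)*3^(2/3)*z/3) + (C1*sin(10^(1/3)*3^(1/6)*z/2) + C2*cos(10^(1/3)*3^(1/6)*z/2))*exp(-10^(1/3)*3^(2/3)*z/6)


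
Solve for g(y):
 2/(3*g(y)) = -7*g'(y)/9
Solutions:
 g(y) = -sqrt(C1 - 84*y)/7
 g(y) = sqrt(C1 - 84*y)/7


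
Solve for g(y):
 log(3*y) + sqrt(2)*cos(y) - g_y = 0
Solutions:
 g(y) = C1 + y*log(y) - y + y*log(3) + sqrt(2)*sin(y)


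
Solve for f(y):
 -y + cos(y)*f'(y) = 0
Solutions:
 f(y) = C1 + Integral(y/cos(y), y)


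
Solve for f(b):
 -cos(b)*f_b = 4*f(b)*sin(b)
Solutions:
 f(b) = C1*cos(b)^4


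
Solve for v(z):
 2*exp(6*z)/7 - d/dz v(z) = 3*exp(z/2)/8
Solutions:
 v(z) = C1 - 3*exp(z/2)/4 + exp(6*z)/21


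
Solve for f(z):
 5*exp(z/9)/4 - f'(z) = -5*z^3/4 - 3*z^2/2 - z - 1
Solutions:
 f(z) = C1 + 5*z^4/16 + z^3/2 + z^2/2 + z + 45*exp(z/9)/4


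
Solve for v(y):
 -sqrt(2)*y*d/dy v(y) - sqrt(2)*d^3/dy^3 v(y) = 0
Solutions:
 v(y) = C1 + Integral(C2*airyai(-y) + C3*airybi(-y), y)


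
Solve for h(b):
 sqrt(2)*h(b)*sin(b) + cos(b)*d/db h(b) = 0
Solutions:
 h(b) = C1*cos(b)^(sqrt(2))


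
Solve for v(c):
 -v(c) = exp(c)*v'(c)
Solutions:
 v(c) = C1*exp(exp(-c))


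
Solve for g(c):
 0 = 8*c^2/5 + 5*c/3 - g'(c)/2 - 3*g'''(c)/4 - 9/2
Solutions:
 g(c) = C1 + C2*sin(sqrt(6)*c/3) + C3*cos(sqrt(6)*c/3) + 16*c^3/15 + 5*c^2/3 - 93*c/5


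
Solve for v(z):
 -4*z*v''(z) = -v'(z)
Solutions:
 v(z) = C1 + C2*z^(5/4)


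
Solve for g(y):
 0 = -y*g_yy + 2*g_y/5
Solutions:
 g(y) = C1 + C2*y^(7/5)


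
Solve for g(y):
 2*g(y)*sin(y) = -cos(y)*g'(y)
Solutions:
 g(y) = C1*cos(y)^2


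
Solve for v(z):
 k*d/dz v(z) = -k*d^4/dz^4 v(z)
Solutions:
 v(z) = C1 + C4*exp(-z) + (C2*sin(sqrt(3)*z/2) + C3*cos(sqrt(3)*z/2))*exp(z/2)


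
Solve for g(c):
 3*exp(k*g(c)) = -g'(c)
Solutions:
 g(c) = Piecewise((log(1/(C1*k + 3*c*k))/k, Ne(k, 0)), (nan, True))
 g(c) = Piecewise((C1 - 3*c, Eq(k, 0)), (nan, True))


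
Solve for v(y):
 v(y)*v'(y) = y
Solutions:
 v(y) = -sqrt(C1 + y^2)
 v(y) = sqrt(C1 + y^2)


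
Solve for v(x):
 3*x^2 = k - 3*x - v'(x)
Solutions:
 v(x) = C1 + k*x - x^3 - 3*x^2/2


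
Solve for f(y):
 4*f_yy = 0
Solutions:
 f(y) = C1 + C2*y


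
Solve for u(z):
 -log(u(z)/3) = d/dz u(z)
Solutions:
 -Integral(1/(-log(_y) + log(3)), (_y, u(z))) = C1 - z


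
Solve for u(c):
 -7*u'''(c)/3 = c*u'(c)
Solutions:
 u(c) = C1 + Integral(C2*airyai(-3^(1/3)*7^(2/3)*c/7) + C3*airybi(-3^(1/3)*7^(2/3)*c/7), c)


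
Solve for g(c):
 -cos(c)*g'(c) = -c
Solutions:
 g(c) = C1 + Integral(c/cos(c), c)


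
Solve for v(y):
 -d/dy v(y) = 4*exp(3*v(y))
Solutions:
 v(y) = log((-3^(2/3) - 3*3^(1/6)*I)*(1/(C1 + 4*y))^(1/3)/6)
 v(y) = log((-3^(2/3) + 3*3^(1/6)*I)*(1/(C1 + 4*y))^(1/3)/6)
 v(y) = log(1/(C1 + 12*y))/3


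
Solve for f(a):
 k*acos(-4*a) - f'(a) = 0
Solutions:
 f(a) = C1 + k*(a*acos(-4*a) + sqrt(1 - 16*a^2)/4)


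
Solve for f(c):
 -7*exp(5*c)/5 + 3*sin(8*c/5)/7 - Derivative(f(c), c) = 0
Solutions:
 f(c) = C1 - 7*exp(5*c)/25 - 15*cos(8*c/5)/56


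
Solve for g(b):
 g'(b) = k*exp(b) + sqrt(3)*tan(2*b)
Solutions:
 g(b) = C1 + k*exp(b) - sqrt(3)*log(cos(2*b))/2


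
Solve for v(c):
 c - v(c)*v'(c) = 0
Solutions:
 v(c) = -sqrt(C1 + c^2)
 v(c) = sqrt(C1 + c^2)


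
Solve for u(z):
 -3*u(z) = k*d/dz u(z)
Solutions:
 u(z) = C1*exp(-3*z/k)


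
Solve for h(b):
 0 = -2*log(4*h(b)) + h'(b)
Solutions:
 -Integral(1/(log(_y) + 2*log(2)), (_y, h(b)))/2 = C1 - b


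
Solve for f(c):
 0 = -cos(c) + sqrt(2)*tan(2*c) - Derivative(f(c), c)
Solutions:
 f(c) = C1 - sqrt(2)*log(cos(2*c))/2 - sin(c)


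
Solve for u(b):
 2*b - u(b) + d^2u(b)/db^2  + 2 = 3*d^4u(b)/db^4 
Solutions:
 u(b) = 2*b + (C1*sin(3^(3/4)*b*sin(atan(sqrt(11))/2)/3) + C2*cos(3^(3/4)*b*sin(atan(sqrt(11))/2)/3))*exp(-3^(3/4)*b*cos(atan(sqrt(11))/2)/3) + (C3*sin(3^(3/4)*b*sin(atan(sqrt(11))/2)/3) + C4*cos(3^(3/4)*b*sin(atan(sqrt(11))/2)/3))*exp(3^(3/4)*b*cos(atan(sqrt(11))/2)/3) + 2


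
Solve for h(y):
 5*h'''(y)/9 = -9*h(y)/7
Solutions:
 h(y) = C3*exp(-3*3^(1/3)*35^(2/3)*y/35) + (C1*sin(3*3^(5/6)*35^(2/3)*y/70) + C2*cos(3*3^(5/6)*35^(2/3)*y/70))*exp(3*3^(1/3)*35^(2/3)*y/70)


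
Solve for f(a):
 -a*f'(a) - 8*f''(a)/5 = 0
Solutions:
 f(a) = C1 + C2*erf(sqrt(5)*a/4)


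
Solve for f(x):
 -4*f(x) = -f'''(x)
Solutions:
 f(x) = C3*exp(2^(2/3)*x) + (C1*sin(2^(2/3)*sqrt(3)*x/2) + C2*cos(2^(2/3)*sqrt(3)*x/2))*exp(-2^(2/3)*x/2)


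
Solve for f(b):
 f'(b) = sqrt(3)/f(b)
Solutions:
 f(b) = -sqrt(C1 + 2*sqrt(3)*b)
 f(b) = sqrt(C1 + 2*sqrt(3)*b)


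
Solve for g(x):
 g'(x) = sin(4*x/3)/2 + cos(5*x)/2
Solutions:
 g(x) = C1 + sin(5*x)/10 - 3*cos(4*x/3)/8


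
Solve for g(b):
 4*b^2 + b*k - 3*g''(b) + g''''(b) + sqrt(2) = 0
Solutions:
 g(b) = C1 + C2*b + C3*exp(-sqrt(3)*b) + C4*exp(sqrt(3)*b) + b^4/9 + b^3*k/18 + b^2*(3*sqrt(2) + 8)/18


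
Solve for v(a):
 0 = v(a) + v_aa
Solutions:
 v(a) = C1*sin(a) + C2*cos(a)


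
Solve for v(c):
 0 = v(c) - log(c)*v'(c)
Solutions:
 v(c) = C1*exp(li(c))


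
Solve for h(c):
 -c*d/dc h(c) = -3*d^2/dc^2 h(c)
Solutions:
 h(c) = C1 + C2*erfi(sqrt(6)*c/6)


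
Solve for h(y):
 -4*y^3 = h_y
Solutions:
 h(y) = C1 - y^4


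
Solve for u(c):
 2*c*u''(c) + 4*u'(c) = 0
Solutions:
 u(c) = C1 + C2/c


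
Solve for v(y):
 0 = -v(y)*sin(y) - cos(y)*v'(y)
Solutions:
 v(y) = C1*cos(y)


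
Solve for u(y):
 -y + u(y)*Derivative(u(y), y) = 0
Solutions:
 u(y) = -sqrt(C1 + y^2)
 u(y) = sqrt(C1 + y^2)


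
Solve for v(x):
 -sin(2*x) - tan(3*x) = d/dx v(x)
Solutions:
 v(x) = C1 + log(cos(3*x))/3 + cos(2*x)/2


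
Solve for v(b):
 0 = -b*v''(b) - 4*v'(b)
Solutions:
 v(b) = C1 + C2/b^3


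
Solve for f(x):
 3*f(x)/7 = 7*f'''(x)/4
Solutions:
 f(x) = C3*exp(84^(1/3)*x/7) + (C1*sin(28^(1/3)*3^(5/6)*x/14) + C2*cos(28^(1/3)*3^(5/6)*x/14))*exp(-84^(1/3)*x/14)


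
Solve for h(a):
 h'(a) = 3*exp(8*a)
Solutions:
 h(a) = C1 + 3*exp(8*a)/8


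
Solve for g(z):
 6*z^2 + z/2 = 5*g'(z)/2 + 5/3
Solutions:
 g(z) = C1 + 4*z^3/5 + z^2/10 - 2*z/3


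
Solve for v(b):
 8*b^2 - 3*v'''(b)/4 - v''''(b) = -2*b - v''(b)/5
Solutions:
 v(b) = C1 + C2*b + C3*exp(b*(-15 + sqrt(545))/40) + C4*exp(-b*(15 + sqrt(545))/40) - 10*b^4/3 - 155*b^3/3 - 3125*b^2/4


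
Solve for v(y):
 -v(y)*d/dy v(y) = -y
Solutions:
 v(y) = -sqrt(C1 + y^2)
 v(y) = sqrt(C1 + y^2)


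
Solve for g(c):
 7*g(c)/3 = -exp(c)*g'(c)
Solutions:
 g(c) = C1*exp(7*exp(-c)/3)


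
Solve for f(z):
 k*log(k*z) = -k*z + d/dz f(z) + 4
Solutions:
 f(z) = C1 + k*z^2/2 + k*z*log(k*z) + z*(-k - 4)


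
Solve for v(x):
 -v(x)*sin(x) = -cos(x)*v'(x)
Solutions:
 v(x) = C1/cos(x)


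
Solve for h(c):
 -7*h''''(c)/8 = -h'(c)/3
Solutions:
 h(c) = C1 + C4*exp(2*21^(2/3)*c/21) + (C2*sin(3^(1/6)*7^(2/3)*c/7) + C3*cos(3^(1/6)*7^(2/3)*c/7))*exp(-21^(2/3)*c/21)


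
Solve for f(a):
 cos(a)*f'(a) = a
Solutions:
 f(a) = C1 + Integral(a/cos(a), a)


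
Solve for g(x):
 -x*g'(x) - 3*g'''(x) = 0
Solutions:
 g(x) = C1 + Integral(C2*airyai(-3^(2/3)*x/3) + C3*airybi(-3^(2/3)*x/3), x)


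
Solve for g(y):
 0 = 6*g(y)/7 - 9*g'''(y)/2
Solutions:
 g(y) = C3*exp(42^(2/3)*y/21) + (C1*sin(14^(2/3)*3^(1/6)*y/14) + C2*cos(14^(2/3)*3^(1/6)*y/14))*exp(-42^(2/3)*y/42)


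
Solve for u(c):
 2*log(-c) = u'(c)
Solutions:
 u(c) = C1 + 2*c*log(-c) - 2*c


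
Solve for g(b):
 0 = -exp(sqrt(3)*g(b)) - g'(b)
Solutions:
 g(b) = sqrt(3)*(2*log(1/(C1 + b)) - log(3))/6


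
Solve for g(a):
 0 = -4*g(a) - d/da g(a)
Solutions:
 g(a) = C1*exp(-4*a)


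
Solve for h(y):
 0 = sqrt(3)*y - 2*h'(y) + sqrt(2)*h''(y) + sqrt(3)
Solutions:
 h(y) = C1 + C2*exp(sqrt(2)*y) + sqrt(3)*y^2/4 + sqrt(6)*y/4 + sqrt(3)*y/2


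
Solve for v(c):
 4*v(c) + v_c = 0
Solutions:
 v(c) = C1*exp(-4*c)


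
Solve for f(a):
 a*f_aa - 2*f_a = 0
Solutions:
 f(a) = C1 + C2*a^3


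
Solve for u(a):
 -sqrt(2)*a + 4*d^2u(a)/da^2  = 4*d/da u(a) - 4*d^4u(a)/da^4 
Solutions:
 u(a) = C1 + C2*exp(-a*(-2*18^(1/3)/(9 + sqrt(93))^(1/3) + 12^(1/3)*(9 + sqrt(93))^(1/3))/12)*sin(2^(1/3)*3^(1/6)*a*(6/(9 + sqrt(93))^(1/3) + 2^(1/3)*3^(2/3)*(9 + sqrt(93))^(1/3))/12) + C3*exp(-a*(-2*18^(1/3)/(9 + sqrt(93))^(1/3) + 12^(1/3)*(9 + sqrt(93))^(1/3))/12)*cos(2^(1/3)*3^(1/6)*a*(6/(9 + sqrt(93))^(1/3) + 2^(1/3)*3^(2/3)*(9 + sqrt(93))^(1/3))/12) + C4*exp(a*(-2*18^(1/3)/(9 + sqrt(93))^(1/3) + 12^(1/3)*(9 + sqrt(93))^(1/3))/6) - sqrt(2)*a^2/8 - sqrt(2)*a/4


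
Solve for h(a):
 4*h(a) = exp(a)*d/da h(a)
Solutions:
 h(a) = C1*exp(-4*exp(-a))


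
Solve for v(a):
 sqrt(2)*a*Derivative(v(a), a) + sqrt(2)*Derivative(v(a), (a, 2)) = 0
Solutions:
 v(a) = C1 + C2*erf(sqrt(2)*a/2)


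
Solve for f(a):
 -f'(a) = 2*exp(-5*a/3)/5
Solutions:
 f(a) = C1 + 6*exp(-5*a/3)/25


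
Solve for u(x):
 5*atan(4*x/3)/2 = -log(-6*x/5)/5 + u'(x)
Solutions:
 u(x) = C1 + x*log(-x)/5 + 5*x*atan(4*x/3)/2 - x*log(5)/5 - x/5 + x*log(6)/5 - 15*log(16*x^2 + 9)/16


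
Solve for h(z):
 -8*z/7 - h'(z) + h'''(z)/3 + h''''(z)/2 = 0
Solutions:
 h(z) = C1 + C2*exp(-z*(4/(27*sqrt(713) + 721)^(1/3) + 4 + (27*sqrt(713) + 721)^(1/3))/18)*sin(sqrt(3)*z*(-(27*sqrt(713) + 721)^(1/3) + 4/(27*sqrt(713) + 721)^(1/3))/18) + C3*exp(-z*(4/(27*sqrt(713) + 721)^(1/3) + 4 + (27*sqrt(713) + 721)^(1/3))/18)*cos(sqrt(3)*z*(-(27*sqrt(713) + 721)^(1/3) + 4/(27*sqrt(713) + 721)^(1/3))/18) + C4*exp(z*(-2 + 4/(27*sqrt(713) + 721)^(1/3) + (27*sqrt(713) + 721)^(1/3))/9) - 4*z^2/7


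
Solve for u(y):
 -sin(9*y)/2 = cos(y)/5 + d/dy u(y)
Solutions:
 u(y) = C1 - sin(y)/5 + cos(9*y)/18


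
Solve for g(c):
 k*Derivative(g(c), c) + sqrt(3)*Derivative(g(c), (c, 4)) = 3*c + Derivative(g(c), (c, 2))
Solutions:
 g(c) = C1 + C2*exp(-c*(2^(2/3)*3^(1/6)*(9*k + sqrt(81*k^2 - 4*sqrt(3)))^(1/3) + 2*6^(1/3)/(9*k + sqrt(81*k^2 - 4*sqrt(3)))^(1/3))/6) + C3*exp(c*(2^(2/3)*3^(1/6)*(9*k + sqrt(81*k^2 - 4*sqrt(3)))^(1/3) - 6^(2/3)*I*(9*k + sqrt(81*k^2 - 4*sqrt(3)))^(1/3) - 16*sqrt(3)/((9*k + sqrt(81*k^2 - 4*sqrt(3)))^(1/3)*(-2^(2/3)*3^(1/6) + 6^(2/3)*I)))/12) + C4*exp(c*(2^(2/3)*3^(1/6)*(9*k + sqrt(81*k^2 - 4*sqrt(3)))^(1/3) + 6^(2/3)*I*(9*k + sqrt(81*k^2 - 4*sqrt(3)))^(1/3) + 16*sqrt(3)/((9*k + sqrt(81*k^2 - 4*sqrt(3)))^(1/3)*(2^(2/3)*3^(1/6) + 6^(2/3)*I)))/12) + 3*c^2/(2*k) + 3*c/k^2


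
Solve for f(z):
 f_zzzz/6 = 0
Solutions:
 f(z) = C1 + C2*z + C3*z^2 + C4*z^3


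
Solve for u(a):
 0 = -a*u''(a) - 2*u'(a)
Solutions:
 u(a) = C1 + C2/a


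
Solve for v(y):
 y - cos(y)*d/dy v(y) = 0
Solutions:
 v(y) = C1 + Integral(y/cos(y), y)


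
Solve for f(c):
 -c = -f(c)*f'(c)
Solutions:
 f(c) = -sqrt(C1 + c^2)
 f(c) = sqrt(C1 + c^2)


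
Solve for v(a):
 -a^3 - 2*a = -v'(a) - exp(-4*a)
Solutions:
 v(a) = C1 + a^4/4 + a^2 + exp(-4*a)/4


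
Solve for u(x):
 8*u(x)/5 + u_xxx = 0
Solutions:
 u(x) = C3*exp(-2*5^(2/3)*x/5) + (C1*sin(sqrt(3)*5^(2/3)*x/5) + C2*cos(sqrt(3)*5^(2/3)*x/5))*exp(5^(2/3)*x/5)


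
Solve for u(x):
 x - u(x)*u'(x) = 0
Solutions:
 u(x) = -sqrt(C1 + x^2)
 u(x) = sqrt(C1 + x^2)


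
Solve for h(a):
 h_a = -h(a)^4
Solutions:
 h(a) = (-3^(2/3) - 3*3^(1/6)*I)*(1/(C1 + a))^(1/3)/6
 h(a) = (-3^(2/3) + 3*3^(1/6)*I)*(1/(C1 + a))^(1/3)/6
 h(a) = (1/(C1 + 3*a))^(1/3)


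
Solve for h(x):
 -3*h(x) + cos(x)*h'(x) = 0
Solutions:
 h(x) = C1*(sin(x) + 1)^(3/2)/(sin(x) - 1)^(3/2)


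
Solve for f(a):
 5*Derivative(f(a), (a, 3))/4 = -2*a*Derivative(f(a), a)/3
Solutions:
 f(a) = C1 + Integral(C2*airyai(-2*15^(2/3)*a/15) + C3*airybi(-2*15^(2/3)*a/15), a)


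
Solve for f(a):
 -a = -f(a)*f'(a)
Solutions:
 f(a) = -sqrt(C1 + a^2)
 f(a) = sqrt(C1 + a^2)


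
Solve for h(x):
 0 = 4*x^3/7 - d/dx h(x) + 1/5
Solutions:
 h(x) = C1 + x^4/7 + x/5


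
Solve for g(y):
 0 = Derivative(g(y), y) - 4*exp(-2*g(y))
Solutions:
 g(y) = log(-sqrt(C1 + 8*y))
 g(y) = log(C1 + 8*y)/2


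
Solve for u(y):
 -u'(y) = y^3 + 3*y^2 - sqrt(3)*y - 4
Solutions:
 u(y) = C1 - y^4/4 - y^3 + sqrt(3)*y^2/2 + 4*y


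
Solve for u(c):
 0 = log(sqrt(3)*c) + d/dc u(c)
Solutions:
 u(c) = C1 - c*log(c) - c*log(3)/2 + c


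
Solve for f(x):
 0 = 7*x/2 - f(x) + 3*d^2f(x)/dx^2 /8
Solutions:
 f(x) = C1*exp(-2*sqrt(6)*x/3) + C2*exp(2*sqrt(6)*x/3) + 7*x/2


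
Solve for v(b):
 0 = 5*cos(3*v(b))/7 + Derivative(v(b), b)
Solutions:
 5*b/7 - log(sin(3*v(b)) - 1)/6 + log(sin(3*v(b)) + 1)/6 = C1
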